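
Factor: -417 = -1 * 3^1 * 139^1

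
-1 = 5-6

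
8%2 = 0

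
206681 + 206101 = 412782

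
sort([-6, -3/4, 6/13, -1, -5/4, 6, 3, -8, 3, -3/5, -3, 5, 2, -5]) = [-8, -6, -5, -3, -5/4, -1, -3/4, -3/5, 6/13, 2, 3, 3, 5, 6]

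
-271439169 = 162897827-434336996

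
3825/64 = 59 + 49/64≈59.77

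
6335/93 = 68 + 11/93 ≈ 68.12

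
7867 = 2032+5835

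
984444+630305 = 1614749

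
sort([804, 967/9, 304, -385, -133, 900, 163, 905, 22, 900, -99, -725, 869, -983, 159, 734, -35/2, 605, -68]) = [-983, -725, -385, -133, -99, -68, -35/2, 22, 967/9, 159, 163, 304, 605, 734, 804, 869, 900, 900, 905]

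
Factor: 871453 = 11^1 * 227^1 * 349^1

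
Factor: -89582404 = -1*2^2*61^1*71^1*5171^1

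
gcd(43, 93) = 1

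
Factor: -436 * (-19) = 2^2 * 19^1 * 109^1 = 8284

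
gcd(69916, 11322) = 2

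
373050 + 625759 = 998809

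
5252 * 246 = 1291992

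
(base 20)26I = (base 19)2B7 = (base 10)938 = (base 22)1KE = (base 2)1110101010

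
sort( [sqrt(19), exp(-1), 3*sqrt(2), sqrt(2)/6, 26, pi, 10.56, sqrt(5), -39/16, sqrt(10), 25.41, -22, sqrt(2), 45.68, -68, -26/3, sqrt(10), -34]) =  [-68, -34, -22, -26/3, -39/16, sqrt(2)/6, exp(-1), sqrt(2), sqrt(5), pi, sqrt(10), sqrt(10), 3*sqrt(2), sqrt(19), 10.56, 25.41, 26, 45.68]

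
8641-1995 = 6646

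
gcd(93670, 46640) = 10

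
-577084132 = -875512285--298428153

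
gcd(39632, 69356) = 9908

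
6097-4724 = 1373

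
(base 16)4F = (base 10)79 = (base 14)59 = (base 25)34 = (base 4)1033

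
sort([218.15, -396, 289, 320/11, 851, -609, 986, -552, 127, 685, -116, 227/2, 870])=[-609, -552, -396, -116, 320/11, 227/2, 127, 218.15, 289, 685, 851, 870, 986]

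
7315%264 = 187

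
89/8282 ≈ 0.0107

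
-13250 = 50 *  (-265)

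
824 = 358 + 466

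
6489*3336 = 21647304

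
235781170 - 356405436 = -120624266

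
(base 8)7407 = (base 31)403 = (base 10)3847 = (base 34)3b5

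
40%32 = 8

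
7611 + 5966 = 13577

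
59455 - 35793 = 23662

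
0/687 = 0 = 0.00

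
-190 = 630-820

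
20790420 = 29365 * 708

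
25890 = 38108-12218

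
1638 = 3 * 546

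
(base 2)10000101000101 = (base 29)a3k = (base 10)8517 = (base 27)bic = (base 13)3b52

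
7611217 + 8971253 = 16582470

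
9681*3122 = 30224082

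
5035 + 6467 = 11502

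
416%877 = 416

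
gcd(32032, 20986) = 14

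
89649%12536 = 1897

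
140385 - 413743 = -273358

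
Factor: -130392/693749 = -1*2^3*3^2*7^(-1)*23^(-1)*31^(-1)*139^(-1)*1811^1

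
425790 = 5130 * 83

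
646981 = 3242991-2596010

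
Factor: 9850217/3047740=2^(-2)*5^(-1)*13^1*97^(-1)*1571^(-1)*757709^1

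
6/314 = 3/157 ≈ 0.0191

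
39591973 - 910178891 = -870586918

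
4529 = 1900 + 2629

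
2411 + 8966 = 11377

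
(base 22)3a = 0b1001100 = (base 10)76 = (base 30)2g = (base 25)31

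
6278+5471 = 11749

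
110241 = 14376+95865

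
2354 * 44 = 103576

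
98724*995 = 98230380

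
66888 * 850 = 56854800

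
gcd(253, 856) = 1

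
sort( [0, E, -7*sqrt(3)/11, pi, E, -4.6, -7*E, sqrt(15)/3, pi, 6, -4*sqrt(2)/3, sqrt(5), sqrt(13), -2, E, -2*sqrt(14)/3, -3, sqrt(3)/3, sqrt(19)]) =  [-7*E, -4.6, -3, -2*sqrt(14)/3, -2, -4*sqrt(2)/3, -7*sqrt(3)/11, 0, sqrt(3)/3, sqrt(15)/3, sqrt(5), E, E, E, pi, pi, sqrt(13), sqrt(19), 6]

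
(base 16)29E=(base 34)JO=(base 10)670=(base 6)3034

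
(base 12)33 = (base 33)16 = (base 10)39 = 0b100111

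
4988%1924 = 1140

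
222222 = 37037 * 6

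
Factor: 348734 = 2^1*174367^1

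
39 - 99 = -60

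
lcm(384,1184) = 14208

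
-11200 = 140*(-80)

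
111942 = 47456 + 64486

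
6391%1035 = 181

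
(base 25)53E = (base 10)3214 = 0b110010001110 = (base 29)3NO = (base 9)4361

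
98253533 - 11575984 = 86677549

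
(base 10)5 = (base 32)5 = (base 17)5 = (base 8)5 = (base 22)5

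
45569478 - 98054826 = -52485348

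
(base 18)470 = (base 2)10110001110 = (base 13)855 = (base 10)1422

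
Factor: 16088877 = 3^2*7^1*19^1*13441^1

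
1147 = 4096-2949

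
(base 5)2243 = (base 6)1255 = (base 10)323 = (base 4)11003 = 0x143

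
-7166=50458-57624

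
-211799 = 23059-234858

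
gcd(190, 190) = 190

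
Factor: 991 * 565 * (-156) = -1 * 2^2 * 3^1 * 5^1 * 13^1 * 113^1 * 991^1 = -87346740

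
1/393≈0.00254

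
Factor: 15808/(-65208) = -1*2^3*3^(-1)*11^(-1) = -8/33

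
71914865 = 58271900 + 13642965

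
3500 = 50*70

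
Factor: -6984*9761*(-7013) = 2^3*3^2*43^1*97^1*227^1*7013^1 = 478081988712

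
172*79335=13645620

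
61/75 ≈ 0.813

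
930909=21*44329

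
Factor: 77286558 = 2^1*3^1*41^1*314173^1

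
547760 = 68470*8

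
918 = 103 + 815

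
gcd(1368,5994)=18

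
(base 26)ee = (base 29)d1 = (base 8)572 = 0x17a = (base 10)378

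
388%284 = 104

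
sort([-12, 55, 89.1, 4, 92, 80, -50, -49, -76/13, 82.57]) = [-50, -49, -12, -76/13, 4, 55, 80, 82.57, 89.1, 92]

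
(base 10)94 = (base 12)7a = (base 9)114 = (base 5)334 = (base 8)136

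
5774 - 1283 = 4491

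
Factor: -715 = -1*5^1*11^1*13^1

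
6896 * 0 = 0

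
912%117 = 93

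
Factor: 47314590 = 2^1*3^1*5^1*1577153^1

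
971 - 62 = 909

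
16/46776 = 2/5847 ≈ 0.000342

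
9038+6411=15449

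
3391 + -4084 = -693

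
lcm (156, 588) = 7644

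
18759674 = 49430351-30670677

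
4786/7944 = 2393/3972 ≈ 0.602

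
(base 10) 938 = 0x3aa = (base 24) 1f2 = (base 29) 13a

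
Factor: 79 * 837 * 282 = 2^1 * 3^4 * 31^1 * 47^1 * 79^1 = 18646686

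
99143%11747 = 5167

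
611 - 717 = -106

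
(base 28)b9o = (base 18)1988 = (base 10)8900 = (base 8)21304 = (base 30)9qk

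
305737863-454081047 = -148343184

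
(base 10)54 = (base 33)1l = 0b110110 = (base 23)28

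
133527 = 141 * 947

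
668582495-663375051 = 5207444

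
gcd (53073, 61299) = 9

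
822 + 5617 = 6439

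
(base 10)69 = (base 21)36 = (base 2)1000101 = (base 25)2j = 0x45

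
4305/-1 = -4305 = -4305.00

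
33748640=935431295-901682655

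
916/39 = 23 + 19/39 ≈ 23.49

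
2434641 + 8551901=10986542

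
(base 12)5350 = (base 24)fkc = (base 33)8co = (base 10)9132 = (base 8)21654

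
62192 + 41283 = 103475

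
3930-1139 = 2791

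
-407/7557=-37/687 ≈ -0.0539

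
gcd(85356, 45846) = 18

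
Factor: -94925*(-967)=5^2*967^1*3797^1=91792475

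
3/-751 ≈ -0.00399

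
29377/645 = 45+352/645 ≈ 45.55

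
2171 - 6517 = -4346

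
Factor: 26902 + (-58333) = -1*3^1*10477^1 = -31431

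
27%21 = 6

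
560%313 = 247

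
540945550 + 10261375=551206925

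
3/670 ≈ 0.00448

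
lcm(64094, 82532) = 6024836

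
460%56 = 12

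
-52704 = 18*(-2928)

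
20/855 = 4/171 ≈ 0.0234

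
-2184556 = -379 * 5764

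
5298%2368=562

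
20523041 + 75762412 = 96285453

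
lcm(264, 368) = 12144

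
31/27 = 1 + 4/27 ≈ 1.15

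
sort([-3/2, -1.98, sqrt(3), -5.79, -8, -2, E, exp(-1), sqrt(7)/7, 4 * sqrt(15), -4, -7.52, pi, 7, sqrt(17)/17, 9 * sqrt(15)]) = [-8, -7.52, -5.79, -4, -2, -1.98, -3/2, sqrt(17)/17, exp(-1), sqrt(7)/7, sqrt(3), E, pi, 7, 4 * sqrt(15), 9 * sqrt(15)]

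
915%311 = 293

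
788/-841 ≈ -0.937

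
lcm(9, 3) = 9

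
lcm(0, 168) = 0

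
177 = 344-167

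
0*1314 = 0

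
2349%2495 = 2349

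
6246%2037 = 135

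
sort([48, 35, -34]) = [-34, 35, 48]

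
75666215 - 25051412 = 50614803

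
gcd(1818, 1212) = 606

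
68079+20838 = 88917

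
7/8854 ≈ 0.000791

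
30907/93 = 997/3 ≈ 332.33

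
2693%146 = 65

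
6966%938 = 400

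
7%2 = 1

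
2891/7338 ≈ 0.394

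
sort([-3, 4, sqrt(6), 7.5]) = [-3, sqrt(6), 4, 7.5]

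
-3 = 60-63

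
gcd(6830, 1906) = 2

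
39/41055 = 13/13685 ≈ 0.000950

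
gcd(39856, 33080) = 8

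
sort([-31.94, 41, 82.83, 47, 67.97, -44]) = [-44, -31.94, 41, 47, 67.97, 82.83]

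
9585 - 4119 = 5466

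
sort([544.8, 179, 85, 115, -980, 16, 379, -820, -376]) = [-980, -820, -376, 16, 85, 115, 179, 379, 544.8]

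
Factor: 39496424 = 2^3 * 11^1 * 479^1 * 937^1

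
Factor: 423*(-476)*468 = -1*2^4*3^4*7^1*13^1*17^1*47^1 = -94230864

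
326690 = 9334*35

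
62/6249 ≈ 0.00992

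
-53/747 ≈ -0.0710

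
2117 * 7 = 14819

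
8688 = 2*4344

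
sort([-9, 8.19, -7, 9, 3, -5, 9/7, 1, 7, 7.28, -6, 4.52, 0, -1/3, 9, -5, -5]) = [-9, -7, -6, -5, -5, -5, -1/3, 0, 1, 9/7, 3, 4.52, 7, 7.28, 8.19, 9, 9]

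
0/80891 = 0 = 0.00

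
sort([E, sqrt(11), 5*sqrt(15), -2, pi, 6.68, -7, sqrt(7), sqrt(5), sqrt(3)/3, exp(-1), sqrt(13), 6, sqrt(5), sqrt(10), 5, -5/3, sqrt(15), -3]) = [-7, -3, -2, -5/3, exp(-1), sqrt(3)/3, sqrt(5), sqrt(5), sqrt(7), E, pi, sqrt(10), sqrt(11), sqrt(13), sqrt(15), 5, 6, 6.68, 5*sqrt(15)]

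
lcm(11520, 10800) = 172800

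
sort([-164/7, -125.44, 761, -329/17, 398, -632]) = [-632, -125.44, -164/7, -329/17, 398, 761]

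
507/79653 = 169/26551 ≈ 0.00637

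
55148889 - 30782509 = 24366380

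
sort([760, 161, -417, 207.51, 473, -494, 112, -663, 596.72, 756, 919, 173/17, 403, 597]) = [-663, -494, -417, 173/17, 112, 161, 207.51, 403, 473, 596.72, 597, 756, 760, 919]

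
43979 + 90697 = 134676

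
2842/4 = 1421/2 = 710.50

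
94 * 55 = 5170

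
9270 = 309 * 30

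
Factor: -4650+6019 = 37^2 = 1369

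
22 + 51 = 73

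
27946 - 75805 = -47859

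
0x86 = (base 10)134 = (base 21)68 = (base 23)5j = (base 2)10000110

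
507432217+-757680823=-250248606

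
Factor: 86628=2^2 * 3^1 * 7219^1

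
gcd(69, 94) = 1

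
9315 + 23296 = 32611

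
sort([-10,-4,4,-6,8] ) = [-10,-6,-4,4,8] 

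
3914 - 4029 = -115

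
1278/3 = 426 = 426.00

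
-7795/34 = -229 - 9/34 ≈ -229.26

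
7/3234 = 1/462 ≈ 0.00216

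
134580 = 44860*3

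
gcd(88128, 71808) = 3264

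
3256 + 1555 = 4811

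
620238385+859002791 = 1479241176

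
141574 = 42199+99375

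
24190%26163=24190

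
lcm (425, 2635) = 13175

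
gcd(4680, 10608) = 312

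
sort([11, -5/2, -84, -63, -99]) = [-99, -84, -63, -5/2, 11]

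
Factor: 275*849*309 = 3^2*5^2*11^1*103^1*283^1 = 72143775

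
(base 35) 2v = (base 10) 101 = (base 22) 4d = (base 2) 1100101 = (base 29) 3e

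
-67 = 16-83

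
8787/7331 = 1 + 1456/7331 ≈ 1.20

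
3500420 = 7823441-4323021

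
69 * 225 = 15525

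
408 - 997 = -589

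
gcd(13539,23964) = 3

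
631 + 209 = 840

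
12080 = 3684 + 8396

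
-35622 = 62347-97969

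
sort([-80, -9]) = [-80, -9]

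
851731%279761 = 12448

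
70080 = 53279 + 16801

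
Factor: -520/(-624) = 2^(-1) * 3^(-1) * 5^1 = 5/6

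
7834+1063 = 8897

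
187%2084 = 187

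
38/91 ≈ 0.418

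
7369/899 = 8 + 177/899 ≈ 8.20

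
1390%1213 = 177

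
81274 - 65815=15459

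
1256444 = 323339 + 933105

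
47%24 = 23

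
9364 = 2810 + 6554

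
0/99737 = 0 = 0.00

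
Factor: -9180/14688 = -1*2^(-3)*5^1 = -5/8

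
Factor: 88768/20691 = 2^6*3^(-2)*11^(-2)*73^1 = 4672/1089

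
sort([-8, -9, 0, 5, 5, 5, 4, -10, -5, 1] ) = [-10, -9, -8, -5, 0, 1, 4, 5, 5, 5] 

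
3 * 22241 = 66723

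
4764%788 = 36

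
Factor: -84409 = -1*13^1*43^1*151^1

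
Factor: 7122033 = 3^3*31^1*67^1*127^1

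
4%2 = 0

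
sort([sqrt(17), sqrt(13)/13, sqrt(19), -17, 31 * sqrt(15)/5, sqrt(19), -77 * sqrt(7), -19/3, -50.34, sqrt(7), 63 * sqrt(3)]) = [-77 * sqrt(7), -50.34, -17, -19/3, sqrt(13)/13, sqrt(7), sqrt(17), sqrt(19), sqrt(19), 31 * sqrt(15)/5, 63 * sqrt(3)]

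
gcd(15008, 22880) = 32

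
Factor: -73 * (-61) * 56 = 2^3 * 7^1 * 61^1 * 73^1 = 249368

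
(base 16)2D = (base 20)25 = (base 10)45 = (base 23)1M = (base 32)1D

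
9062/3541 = 2 + 1980/3541≈2.56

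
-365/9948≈-0.0367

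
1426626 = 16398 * 87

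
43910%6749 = 3416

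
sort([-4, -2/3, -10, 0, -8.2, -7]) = [-10, -8.2, -7, -4, -2/3, 0]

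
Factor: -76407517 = -1 * 43^1 * 509^1 * 3491^1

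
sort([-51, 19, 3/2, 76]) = [-51, 3/2, 19, 76]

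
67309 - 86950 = -19641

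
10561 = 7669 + 2892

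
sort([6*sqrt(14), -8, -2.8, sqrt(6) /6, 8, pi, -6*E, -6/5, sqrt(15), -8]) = [-6*E, -8, -8, -2.8, -6/5, sqrt(6) /6, pi, sqrt(15), 8, 6*sqrt(14)]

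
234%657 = 234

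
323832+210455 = 534287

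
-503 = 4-507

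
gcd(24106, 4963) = 709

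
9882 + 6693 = 16575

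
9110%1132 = 54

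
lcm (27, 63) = 189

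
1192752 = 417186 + 775566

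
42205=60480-18275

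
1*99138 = 99138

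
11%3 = 2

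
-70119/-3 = 23373 = 23373.00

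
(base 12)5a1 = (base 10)841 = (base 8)1511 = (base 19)265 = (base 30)s1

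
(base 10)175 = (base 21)87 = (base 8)257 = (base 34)55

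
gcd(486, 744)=6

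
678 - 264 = 414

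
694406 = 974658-280252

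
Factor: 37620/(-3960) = -1*2^(-1)*19^1 = -19/2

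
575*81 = 46575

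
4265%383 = 52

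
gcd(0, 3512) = 3512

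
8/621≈0.0129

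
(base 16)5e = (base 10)94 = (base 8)136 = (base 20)4e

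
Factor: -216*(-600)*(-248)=-1*2^9*3^4*5^2*31^1=-32140800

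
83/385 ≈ 0.216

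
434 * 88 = 38192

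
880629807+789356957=1669986764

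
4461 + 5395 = 9856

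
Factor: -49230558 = -1 * 2^1 * 3^3 * 13^1 * 19^1 * 3691^1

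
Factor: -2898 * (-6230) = 2^2 * 3^2 * 5^1 * 7^2 * 23^1 * 89^1 = 18054540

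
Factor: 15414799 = 15414799^1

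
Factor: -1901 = -1*1901^1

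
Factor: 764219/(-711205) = -1*5^(-1)*11^(-1)*67^(-1)*113^1*193^(-1)*6763^1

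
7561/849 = 8 + 769/849 ≈ 8.91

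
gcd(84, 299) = 1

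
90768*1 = 90768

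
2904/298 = 9+111/149 ≈ 9.74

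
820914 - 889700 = -68786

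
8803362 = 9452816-649454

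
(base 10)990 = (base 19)2e2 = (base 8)1736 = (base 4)33132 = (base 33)u0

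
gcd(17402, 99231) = 11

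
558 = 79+479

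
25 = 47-22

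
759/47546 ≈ 0.0160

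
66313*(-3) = -198939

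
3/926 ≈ 0.00324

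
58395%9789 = 9450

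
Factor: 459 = 3^3 * 17^1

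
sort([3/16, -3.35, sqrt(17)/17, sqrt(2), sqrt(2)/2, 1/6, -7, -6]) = [-7, -6, -3.35, 1/6, 3/16, sqrt(17)/17, sqrt(2)/2, sqrt(2)]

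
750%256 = 238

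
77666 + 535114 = 612780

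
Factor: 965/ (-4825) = -1 * 5^ (-1) = -1/5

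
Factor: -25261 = -1*25261^1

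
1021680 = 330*3096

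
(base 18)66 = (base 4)1302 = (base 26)4a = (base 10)114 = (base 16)72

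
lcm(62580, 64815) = 1814820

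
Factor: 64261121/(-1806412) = -1 * 2^(-2) * 61^1 * 83^(-1) * 5441^(-1) * 1053461^1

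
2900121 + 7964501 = 10864622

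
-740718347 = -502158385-238559962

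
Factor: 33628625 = 5^3 * 269029^1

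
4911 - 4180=731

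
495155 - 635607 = -140452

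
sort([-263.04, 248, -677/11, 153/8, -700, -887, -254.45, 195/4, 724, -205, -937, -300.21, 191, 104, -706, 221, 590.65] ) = [-937, -887, -706, -700, -300.21, -263.04, -254.45, -205, -677/11, 153/8, 195/4, 104, 191, 221, 248, 590.65, 724] 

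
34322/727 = 47 + 153/727 ≈ 47.21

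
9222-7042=2180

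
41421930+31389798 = 72811728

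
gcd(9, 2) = 1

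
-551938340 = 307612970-859551310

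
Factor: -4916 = -1 * 2^2 * 1229^1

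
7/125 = 0.056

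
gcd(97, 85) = 1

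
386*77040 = 29737440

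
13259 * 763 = 10116617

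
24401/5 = 4880 + 1/5 = 4880.20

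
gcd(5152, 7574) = 14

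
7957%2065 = 1762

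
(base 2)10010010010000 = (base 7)36201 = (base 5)244420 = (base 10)9360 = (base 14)35a8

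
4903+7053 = 11956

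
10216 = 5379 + 4837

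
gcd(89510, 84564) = 2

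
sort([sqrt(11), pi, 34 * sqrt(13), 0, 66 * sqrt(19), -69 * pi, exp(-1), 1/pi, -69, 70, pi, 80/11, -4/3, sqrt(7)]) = [-69 * pi, -69, -4/3, 0, 1/pi, exp(-1), sqrt(7), pi, pi, sqrt(11), 80/11, 70, 34 * sqrt(13), 66 * sqrt(19)]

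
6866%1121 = 140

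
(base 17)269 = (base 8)1261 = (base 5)10224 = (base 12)495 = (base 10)689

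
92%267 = 92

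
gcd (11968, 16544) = 352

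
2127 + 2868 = 4995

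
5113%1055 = 893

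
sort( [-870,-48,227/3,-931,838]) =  [-931,-870,-48,227/3,838]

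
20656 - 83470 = -62814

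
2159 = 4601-2442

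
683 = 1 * 683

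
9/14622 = 3/4874 ≈ 0.000616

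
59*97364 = 5744476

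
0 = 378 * 0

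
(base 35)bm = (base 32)cn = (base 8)627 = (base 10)407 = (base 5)3112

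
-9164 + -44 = -9208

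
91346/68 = 45673/34 ≈ 1343.32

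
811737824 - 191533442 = 620204382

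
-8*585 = -4680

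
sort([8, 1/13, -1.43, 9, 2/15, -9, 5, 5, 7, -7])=[-9, -7, -1.43, 1/13, 2/15, 5, 5, 7, 8, 9]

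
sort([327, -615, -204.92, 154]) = [-615, -204.92, 154, 327]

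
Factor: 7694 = 2^1*3847^1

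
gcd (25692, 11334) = 6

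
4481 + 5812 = 10293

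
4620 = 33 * 140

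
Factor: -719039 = -1*463^1*1553^1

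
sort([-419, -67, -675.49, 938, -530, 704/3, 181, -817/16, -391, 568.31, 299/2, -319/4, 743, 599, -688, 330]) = [-688, -675.49, -530, -419, -391, -319/4, -67, -817/16, 299/2, 181, 704/3, 330, 568.31, 599, 743, 938]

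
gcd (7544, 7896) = 8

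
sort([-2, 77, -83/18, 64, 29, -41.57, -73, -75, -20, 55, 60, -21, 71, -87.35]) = [-87.35, -75, -73, -41.57, -21, -20, -83/18, -2, 29, 55, 60, 64, 71, 77]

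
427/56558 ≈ 0.00755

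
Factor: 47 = 47^1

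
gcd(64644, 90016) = 4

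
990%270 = 180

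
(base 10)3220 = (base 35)2m0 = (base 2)110010010100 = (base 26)4jm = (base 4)302110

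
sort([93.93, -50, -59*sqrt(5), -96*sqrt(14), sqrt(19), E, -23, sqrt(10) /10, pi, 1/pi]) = [-96*sqrt(14), -59*sqrt(5), -50, -23, sqrt(10) /10, 1/pi, E, pi, sqrt(19), 93.93]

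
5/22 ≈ 0.227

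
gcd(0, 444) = 444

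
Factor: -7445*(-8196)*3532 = 2^4*3^1*5^1*683^1*883^1*1489^1 = 215519885040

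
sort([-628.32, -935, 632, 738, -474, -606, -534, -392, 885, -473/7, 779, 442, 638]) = [-935, -628.32, -606, -534, -474, -392, -473/7, 442, 632, 638, 738, 779, 885]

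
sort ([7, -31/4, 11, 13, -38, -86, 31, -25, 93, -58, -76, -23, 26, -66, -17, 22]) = [-86, -76, -66, -58, -38, -25, -23, -17, -31/4, 7, 11, 13, 22, 26, 31, 93]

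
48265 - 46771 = 1494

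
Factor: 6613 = 17^1*389^1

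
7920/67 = 118 + 14/67 ≈ 118.21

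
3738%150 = 138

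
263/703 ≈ 0.374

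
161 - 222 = -61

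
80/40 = 2 = 2.00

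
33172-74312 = -41140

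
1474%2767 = 1474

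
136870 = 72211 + 64659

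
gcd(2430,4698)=162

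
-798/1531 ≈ -0.521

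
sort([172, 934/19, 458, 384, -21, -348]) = [-348, -21, 934/19, 172, 384, 458]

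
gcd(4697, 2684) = 671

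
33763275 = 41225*819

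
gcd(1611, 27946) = 1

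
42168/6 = 7028 = 7028.00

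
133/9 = 14 + 7/9 ≈ 14.78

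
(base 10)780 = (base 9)1056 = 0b1100001100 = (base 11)64a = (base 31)p5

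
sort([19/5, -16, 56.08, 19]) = [-16, 19/5, 19, 56.08]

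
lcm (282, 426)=20022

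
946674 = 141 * 6714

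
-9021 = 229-9250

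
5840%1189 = 1084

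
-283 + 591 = 308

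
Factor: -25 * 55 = -1 * 5^3 * 11^1 = -1375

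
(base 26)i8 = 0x1dc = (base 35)dl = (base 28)h0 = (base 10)476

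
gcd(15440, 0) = 15440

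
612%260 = 92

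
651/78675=217/26225 ≈ 0.00827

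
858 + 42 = 900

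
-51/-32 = 1+19/32 ≈ 1.59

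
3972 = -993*(-4)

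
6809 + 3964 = 10773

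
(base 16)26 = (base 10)38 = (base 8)46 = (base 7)53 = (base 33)15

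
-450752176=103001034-553753210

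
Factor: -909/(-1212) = 2^(-2)*3^1 = 3/4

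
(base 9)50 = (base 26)1j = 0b101101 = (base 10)45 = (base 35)1a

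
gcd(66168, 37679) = 919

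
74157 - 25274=48883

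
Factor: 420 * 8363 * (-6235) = -1 * 2^2 * 3^1 * 5^2 * 7^1 * 29^1 * 43^1 * 8363^1 = -21900188100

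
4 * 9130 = 36520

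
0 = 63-63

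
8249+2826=11075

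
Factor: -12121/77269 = -1 * 17^1 * 23^1 * 31^1 * 77269^(-1)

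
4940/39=380/3 ≈ 126.67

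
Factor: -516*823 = -1*2^2*3^1*43^1*823^1 = -424668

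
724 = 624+100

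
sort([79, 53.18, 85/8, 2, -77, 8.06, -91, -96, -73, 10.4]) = [-96, -91, -77, -73, 2, 8.06, 10.4, 85/8, 53.18, 79]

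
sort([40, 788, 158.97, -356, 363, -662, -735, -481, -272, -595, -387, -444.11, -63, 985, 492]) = [-735, -662, -595, -481, -444.11, -387, -356, -272, -63, 40, 158.97, 363, 492, 788, 985]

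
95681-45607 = 50074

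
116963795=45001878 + 71961917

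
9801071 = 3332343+6468728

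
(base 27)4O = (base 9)156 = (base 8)204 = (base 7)246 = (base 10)132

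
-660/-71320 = 33/3566≈0.00925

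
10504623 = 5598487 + 4906136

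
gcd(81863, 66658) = 1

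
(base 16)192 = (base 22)i6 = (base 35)bh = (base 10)402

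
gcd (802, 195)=1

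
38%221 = 38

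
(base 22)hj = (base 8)611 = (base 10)393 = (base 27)ef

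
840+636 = 1476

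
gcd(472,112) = 8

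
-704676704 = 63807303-768484007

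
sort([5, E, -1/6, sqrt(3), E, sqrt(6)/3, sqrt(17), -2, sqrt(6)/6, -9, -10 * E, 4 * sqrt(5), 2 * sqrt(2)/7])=[-10 * E, -9, -2, -1/6, 2 * sqrt(2)/7, sqrt(6)/6, sqrt(6)/3, sqrt(3), E, E, sqrt(17), 5, 4 * sqrt(5)]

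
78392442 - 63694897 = 14697545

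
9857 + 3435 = 13292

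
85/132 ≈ 0.644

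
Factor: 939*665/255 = 7^1*17^(-1)*19^1*313^1 = 41629/17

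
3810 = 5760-1950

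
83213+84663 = 167876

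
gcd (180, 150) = 30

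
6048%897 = 666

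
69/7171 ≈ 0.00962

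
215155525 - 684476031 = -469320506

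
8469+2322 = 10791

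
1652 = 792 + 860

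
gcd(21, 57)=3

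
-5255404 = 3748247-9003651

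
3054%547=319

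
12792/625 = 20+292/625≈20.47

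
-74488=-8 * 9311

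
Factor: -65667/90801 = -1*3^(-3)*7^1*19^(-1)*53^1 = -371/513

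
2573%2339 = 234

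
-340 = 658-998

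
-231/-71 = 3 + 18/71 ≈ 3.25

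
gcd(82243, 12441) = 1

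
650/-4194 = -325/2097 ≈ -0.155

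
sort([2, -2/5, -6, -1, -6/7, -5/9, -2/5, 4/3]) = [-6, -1, -6/7, -5/9, -2/5, -2/5, 4/3, 2]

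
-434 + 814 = 380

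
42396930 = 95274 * 445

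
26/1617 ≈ 0.0161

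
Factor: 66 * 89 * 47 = 2^1 * 3^1 * 11^1 * 47^1 * 89^1 = 276078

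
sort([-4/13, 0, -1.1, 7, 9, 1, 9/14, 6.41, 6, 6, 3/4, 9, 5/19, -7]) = [-7, -1.1, -4/13, 0, 5/19, 9/14, 3/4, 1, 6, 6, 6.41, 7, 9, 9]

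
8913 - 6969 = 1944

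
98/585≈0.168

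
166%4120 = 166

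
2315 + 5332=7647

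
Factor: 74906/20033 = 2^1*23^(-1)*43^1 = 86/23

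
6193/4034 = 1 + 2159/4034 ≈ 1.54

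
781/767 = 1+14/767≈1.02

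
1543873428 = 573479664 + 970393764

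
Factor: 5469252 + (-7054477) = -1*5^2*63409^1 = -1585225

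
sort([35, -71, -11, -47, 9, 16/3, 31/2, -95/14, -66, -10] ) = [-71, -66, -47, -11, -10, -95/14, 16/3, 9, 31/2, 35] 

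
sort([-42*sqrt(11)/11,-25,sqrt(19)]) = [-25,-42*sqrt(11)/11,sqrt(19)]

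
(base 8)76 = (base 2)111110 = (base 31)20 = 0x3e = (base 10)62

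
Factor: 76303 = 76303^1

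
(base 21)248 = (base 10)974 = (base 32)ue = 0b1111001110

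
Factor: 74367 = 3^2 * 8263^1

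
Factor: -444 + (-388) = -1*2^6*13^1 = -832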